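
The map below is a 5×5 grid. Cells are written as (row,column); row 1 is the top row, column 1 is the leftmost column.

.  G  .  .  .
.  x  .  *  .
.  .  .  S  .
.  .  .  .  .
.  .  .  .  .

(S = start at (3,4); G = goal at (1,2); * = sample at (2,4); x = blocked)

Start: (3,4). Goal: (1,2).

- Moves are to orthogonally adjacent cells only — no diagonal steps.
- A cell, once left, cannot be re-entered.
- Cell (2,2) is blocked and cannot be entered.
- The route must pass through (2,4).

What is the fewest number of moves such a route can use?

Any route passes through (2,4) somewhere between (3,4) and (1,2). Summing Manhattan distances along the two legs ((3,4) → (2,4) → (1,2)) gives a lower bound of 1 + 3 = 4 moves.
A route of 4 moves achieves this: (3,4) → (2,4) → (1,4) → (1,3) → (1,2).
Since 4 matches the lower bound, it is optimal.

4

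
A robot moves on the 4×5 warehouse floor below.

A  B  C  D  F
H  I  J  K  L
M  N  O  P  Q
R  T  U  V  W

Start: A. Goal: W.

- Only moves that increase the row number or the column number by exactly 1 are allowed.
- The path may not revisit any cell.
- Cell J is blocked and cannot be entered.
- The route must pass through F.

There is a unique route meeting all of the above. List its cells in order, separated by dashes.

A - B - C - D - F - L - Q - W

Moves only go right or down, so the column and row indices never decrease.
Route from A: 4× right (reaching F), 3× down (reaching W) — 7 moves in all.
Check: all required cells visited.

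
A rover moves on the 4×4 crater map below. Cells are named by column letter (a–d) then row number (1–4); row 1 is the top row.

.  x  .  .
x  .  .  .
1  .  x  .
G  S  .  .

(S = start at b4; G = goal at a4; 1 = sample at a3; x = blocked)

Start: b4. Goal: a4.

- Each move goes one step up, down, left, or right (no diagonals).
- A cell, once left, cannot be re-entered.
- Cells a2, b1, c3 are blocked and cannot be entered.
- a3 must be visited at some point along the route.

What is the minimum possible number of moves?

Any route passes through a3 somewhere between b4 and a4. Summing Manhattan distances along the two legs (b4 → a3 → a4) gives a lower bound of 2 + 1 = 3 moves.
A route of 3 moves achieves this: b4 → b3 → a3 → a4.
Since 3 matches the lower bound, it is optimal.

3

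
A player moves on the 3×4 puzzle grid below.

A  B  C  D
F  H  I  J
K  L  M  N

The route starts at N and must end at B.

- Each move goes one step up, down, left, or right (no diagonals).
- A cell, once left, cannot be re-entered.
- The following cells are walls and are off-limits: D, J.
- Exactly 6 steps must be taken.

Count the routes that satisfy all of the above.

5

Need simple routes of exactly 6 moves from N to B (Manhattan distance 4, so 1 moves are spent on a detour and 1 undoing it).
Enumerating: N M I H F A B | N M L H F A B | N M L H I C B | N M L K F A B | N M L K F H B.
That gives 5 routes.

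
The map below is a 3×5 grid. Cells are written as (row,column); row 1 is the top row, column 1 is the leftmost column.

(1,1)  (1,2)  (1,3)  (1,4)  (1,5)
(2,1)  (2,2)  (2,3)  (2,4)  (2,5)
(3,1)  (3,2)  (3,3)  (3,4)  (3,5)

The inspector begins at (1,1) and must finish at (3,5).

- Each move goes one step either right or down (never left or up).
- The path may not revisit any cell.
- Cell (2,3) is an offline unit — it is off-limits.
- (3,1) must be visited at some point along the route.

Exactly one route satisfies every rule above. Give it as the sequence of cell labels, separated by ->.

(1,1) -> (2,1) -> (3,1) -> (3,2) -> (3,3) -> (3,4) -> (3,5)

Moves only go right or down, so the column and row indices never decrease.
Route from (1,1): 2× down (reaching (3,1)), 4× right (reaching (3,5)) — 6 moves in all.
Check: all required cells visited.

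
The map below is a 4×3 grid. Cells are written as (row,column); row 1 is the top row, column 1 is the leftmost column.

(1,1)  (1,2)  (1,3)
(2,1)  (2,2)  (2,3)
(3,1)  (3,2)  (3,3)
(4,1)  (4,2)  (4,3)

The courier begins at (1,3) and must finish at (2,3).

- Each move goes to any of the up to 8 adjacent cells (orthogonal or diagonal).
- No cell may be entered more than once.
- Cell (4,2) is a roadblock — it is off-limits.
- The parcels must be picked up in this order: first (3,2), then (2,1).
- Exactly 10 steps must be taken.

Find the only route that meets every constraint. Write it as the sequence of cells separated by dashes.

The waypoints must appear in the order (3,2), (2,1), with no cell reused.
Route from (1,3): down-left 1 to (2,2), down-right 1 to (3,3), down 1 to (4,3), up-left 1 to (3,2), down-left 1 to (4,1), up 3 to (1,1), right 1 to (1,2), down-right 1 to (2,3) — 10 moves in all.
Check: order respected ((3,2) at step 4, (2,1) at step 7); 10 moves as required.

(1,3) - (2,2) - (3,3) - (4,3) - (3,2) - (4,1) - (3,1) - (2,1) - (1,1) - (1,2) - (2,3)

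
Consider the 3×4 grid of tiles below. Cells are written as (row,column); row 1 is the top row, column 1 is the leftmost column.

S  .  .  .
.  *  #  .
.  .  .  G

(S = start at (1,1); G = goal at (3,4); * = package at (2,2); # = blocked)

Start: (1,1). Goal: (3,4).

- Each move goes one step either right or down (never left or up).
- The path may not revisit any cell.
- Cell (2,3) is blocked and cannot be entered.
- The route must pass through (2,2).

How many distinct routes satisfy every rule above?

2

A right/down-only route from (1,1) to (3,4) makes exactly 2 down-moves and 3 right-moves in some order.
With no other constraints that would be C(5,2) = 10 routes.
Split at (2,2) and multiply the segment counts (each segment already excludes blocked cells): (1,1)→(2,2): 2; (2,2)→(3,4): 1; product = 2.
That gives 2 routes.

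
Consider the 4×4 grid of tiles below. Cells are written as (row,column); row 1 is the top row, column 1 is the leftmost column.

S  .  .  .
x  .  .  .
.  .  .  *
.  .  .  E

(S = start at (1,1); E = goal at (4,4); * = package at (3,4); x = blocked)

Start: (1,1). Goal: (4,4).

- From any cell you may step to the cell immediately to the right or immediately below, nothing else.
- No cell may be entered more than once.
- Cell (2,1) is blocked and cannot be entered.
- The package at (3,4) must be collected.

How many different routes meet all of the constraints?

6

A right/down-only route from (1,1) to (4,4) makes exactly 3 down-moves and 3 right-moves in some order.
With no other constraints that would be C(6,3) = 20 routes.
Split at (3,4) and multiply the segment counts (each segment already excludes blocked cells): (1,1)→(3,4): 6; (3,4)→(4,4): 1; product = 6.
That gives 6 routes.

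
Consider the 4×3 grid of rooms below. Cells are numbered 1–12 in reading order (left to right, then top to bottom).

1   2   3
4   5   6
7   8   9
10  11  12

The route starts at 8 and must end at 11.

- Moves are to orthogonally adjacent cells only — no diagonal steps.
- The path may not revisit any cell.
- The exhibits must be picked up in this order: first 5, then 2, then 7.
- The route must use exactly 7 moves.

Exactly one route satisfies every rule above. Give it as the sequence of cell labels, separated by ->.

8 -> 5 -> 2 -> 1 -> 4 -> 7 -> 10 -> 11

The waypoints must appear in the order 5, 2, 7, with no cell reused.
Route from 8: 2× up (reaching 2), left to 1, 3× down (reaching 10), right to 11 — 7 moves in all.
Check: order respected (5 at step 1, 2 at step 2, 7 at step 5); 7 moves as required.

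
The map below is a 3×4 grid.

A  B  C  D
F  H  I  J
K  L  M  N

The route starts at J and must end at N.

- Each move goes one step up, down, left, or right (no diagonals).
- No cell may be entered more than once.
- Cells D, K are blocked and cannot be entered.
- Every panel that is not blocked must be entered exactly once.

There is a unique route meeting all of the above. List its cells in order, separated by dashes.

Need to visit all 10 open cells exactly once, starting at J and ending at N.
Route from J: left to I, up to C, 2× left (reaching A), down to F, right to H, down to L, 2× right (reaching N) — 9 moves in all.
Check: all 10 open cells covered.

J - I - C - B - A - F - H - L - M - N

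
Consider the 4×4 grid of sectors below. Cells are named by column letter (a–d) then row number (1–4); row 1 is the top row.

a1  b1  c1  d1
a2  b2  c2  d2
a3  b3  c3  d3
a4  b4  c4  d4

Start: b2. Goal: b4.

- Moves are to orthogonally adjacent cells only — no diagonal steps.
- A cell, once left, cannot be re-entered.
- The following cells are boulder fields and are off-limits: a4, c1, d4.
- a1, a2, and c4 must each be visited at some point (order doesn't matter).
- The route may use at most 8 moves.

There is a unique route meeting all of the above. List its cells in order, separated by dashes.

Any route must reach a1, a2, and c4 and still end at b4 within 8 moves, so the order of the required stops is forced.
Route from b2: up to b1, left to a1, 2× down (reaching a3), 2× right (reaching c3), down to c4, left to b4 — 8 moves in all.
Check: all required cells visited; 8 ≤ 8 moves.

b2 - b1 - a1 - a2 - a3 - b3 - c3 - c4 - b4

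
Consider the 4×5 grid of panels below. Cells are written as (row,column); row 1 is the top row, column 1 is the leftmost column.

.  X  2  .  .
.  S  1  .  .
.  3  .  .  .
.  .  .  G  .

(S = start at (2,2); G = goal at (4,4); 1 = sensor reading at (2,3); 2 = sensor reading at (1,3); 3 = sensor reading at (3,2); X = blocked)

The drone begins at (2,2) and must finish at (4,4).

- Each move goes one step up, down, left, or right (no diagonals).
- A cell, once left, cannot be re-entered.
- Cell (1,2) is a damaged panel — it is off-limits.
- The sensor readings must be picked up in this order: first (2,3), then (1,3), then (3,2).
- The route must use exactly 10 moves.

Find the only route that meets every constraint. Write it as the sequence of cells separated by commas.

(2,2), (2,3), (1,3), (1,4), (2,4), (3,4), (3,3), (3,2), (4,2), (4,3), (4,4)

The waypoints must appear in the order (2,3), (1,3), (3,2), with no cell reused.
Route from (2,2): right to (2,3), up to (1,3), right to (1,4), 2× down (reaching (3,4)), 2× left (reaching (3,2)), down to (4,2), 2× right (reaching (4,4)) — 10 moves in all.
Check: order respected (1 at step 1, 2 at step 2, 3 at step 7); 10 moves as required.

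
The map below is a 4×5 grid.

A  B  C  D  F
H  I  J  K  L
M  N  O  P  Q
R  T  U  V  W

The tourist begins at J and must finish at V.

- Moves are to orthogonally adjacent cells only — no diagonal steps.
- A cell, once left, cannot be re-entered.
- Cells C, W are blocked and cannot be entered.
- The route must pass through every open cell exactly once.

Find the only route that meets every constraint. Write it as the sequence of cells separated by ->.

Need to visit all 18 open cells exactly once, starting at J and ending at V.
Cell R has only two open neighbours (M and T), so the path must pass straight through it: one of those is the cell it's entered from and the other is where it exits.
Route from J: right to K, up to D, right to F, 2× down (reaching Q), 3× left (reaching N), 2× up (reaching B), left to A, 3× down (reaching R), 3× right (reaching V) — 17 moves in all.
Check: all 18 open cells covered.

J -> K -> D -> F -> L -> Q -> P -> O -> N -> I -> B -> A -> H -> M -> R -> T -> U -> V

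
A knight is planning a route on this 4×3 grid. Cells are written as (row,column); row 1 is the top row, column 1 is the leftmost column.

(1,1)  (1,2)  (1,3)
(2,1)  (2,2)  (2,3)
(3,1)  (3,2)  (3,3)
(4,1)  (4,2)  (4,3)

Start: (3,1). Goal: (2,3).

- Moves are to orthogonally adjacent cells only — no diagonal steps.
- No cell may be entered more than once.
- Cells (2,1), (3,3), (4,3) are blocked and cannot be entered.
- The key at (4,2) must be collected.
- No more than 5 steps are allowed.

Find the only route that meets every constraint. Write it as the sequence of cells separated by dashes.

(3,1) - (4,1) - (4,2) - (3,2) - (2,2) - (2,3)

Any route must reach (4,2) and still end at (2,3) within 5 moves, so the order of the required stops is forced.
Route from (3,1): down to (4,1), right to (4,2), 2× up (reaching (2,2)), right to (2,3) — 5 moves in all.
Check: all required cells visited; 5 ≤ 5 moves.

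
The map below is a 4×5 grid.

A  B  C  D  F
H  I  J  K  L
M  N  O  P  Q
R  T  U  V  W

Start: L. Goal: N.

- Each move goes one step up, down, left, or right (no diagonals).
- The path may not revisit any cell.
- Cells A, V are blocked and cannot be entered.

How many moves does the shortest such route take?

4

The Manhattan distance from L to N is |2−3| + |5−2| = 4, so at least 4 moves are needed.
A route of 4 moves achieves this: L → Q → P → O → N.
Since 4 matches the lower bound, it is optimal.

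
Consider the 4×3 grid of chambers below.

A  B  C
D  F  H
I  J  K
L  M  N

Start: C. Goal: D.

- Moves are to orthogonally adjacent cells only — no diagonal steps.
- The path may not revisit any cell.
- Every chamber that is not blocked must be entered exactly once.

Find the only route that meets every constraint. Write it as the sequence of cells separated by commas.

C, H, K, N, M, L, I, J, F, B, A, D

Need to visit all 12 open cells exactly once, starting at C and ending at D.
Cell L has only two open neighbours (I and M), so the path must pass straight through it: one of those is the cell it's entered from and the other is where it exits.
Route from C: 3× down (reaching N), 2× left (reaching L), up to I, right to J, 2× up (reaching B), left to A, down to D — 11 moves in all.
Check: all 12 open cells covered.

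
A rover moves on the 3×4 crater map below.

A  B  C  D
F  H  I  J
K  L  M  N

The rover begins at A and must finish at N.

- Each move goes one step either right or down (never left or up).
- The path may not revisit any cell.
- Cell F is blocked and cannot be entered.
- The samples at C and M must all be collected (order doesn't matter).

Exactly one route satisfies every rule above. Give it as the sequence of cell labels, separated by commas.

Moves only go right or down, so the column and row indices never decrease.
Route from A: 2× right (reaching C), 2× down (reaching M), right to N — 5 moves in all.
Check: all required cells visited.

A, B, C, I, M, N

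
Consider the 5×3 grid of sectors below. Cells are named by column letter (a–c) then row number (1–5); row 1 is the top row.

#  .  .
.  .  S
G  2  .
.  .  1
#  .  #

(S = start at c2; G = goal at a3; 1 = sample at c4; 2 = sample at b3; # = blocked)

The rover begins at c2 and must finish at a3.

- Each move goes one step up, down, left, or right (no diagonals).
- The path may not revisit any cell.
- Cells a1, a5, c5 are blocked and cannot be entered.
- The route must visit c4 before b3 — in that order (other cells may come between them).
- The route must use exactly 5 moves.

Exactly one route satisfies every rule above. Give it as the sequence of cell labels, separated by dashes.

The waypoints must appear in the order c4, b3, with no cell reused.
Route from c2: 2× down (reaching c4), left to b4, up to b3, left to a3 — 5 moves in all.
Check: order respected (1 at step 2, 2 at step 4); 5 moves as required.

c2 - c3 - c4 - b4 - b3 - a3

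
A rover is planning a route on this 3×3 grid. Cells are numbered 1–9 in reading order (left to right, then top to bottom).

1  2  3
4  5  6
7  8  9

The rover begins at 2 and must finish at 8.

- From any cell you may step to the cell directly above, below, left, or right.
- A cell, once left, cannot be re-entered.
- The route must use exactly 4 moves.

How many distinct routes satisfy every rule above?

Need simple routes of exactly 4 moves from 2 to 8 (Manhattan distance 2, so 1 moves are spent on a detour and 1 undoing it).
Enumerating: 2 5 4 7 8 | 2 5 6 9 8 | 2 1 4 7 8 | 2 1 4 5 8 | 2 3 6 9 8 | 2 3 6 5 8.
That gives 6 routes.

6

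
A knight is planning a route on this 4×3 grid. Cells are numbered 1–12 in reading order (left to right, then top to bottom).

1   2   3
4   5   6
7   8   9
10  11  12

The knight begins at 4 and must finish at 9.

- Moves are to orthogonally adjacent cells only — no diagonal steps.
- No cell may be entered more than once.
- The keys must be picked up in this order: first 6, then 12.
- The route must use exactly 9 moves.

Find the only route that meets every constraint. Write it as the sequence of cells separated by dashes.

The waypoints must appear in the order 6, 12, with no cell reused.
Route from 4: up 1 to 1, right 2 to 3, down 1 to 6, left 1 to 5, down 2 to 11, right 1 to 12, up 1 to 9 — 9 moves in all.
Check: order respected (6 at step 4, 12 at step 8); 9 moves as required.

4 - 1 - 2 - 3 - 6 - 5 - 8 - 11 - 12 - 9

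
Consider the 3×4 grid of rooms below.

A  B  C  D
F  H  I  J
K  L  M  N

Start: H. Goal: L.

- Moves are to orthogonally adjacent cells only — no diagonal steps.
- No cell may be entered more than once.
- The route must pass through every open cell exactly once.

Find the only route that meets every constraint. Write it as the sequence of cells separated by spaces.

Need to visit all 12 open cells exactly once, starting at H and ending at L.
Cell D has only two open neighbours (J and C), so the path must pass straight through it: one of those is the cell it's entered from and the other is where it exits.
Route from H: right to I, down to M, right to N, 2× up (reaching D), 3× left (reaching A), 2× down (reaching K), right to L — 11 moves in all.
Check: all 12 open cells covered.

H I M N J D C B A F K L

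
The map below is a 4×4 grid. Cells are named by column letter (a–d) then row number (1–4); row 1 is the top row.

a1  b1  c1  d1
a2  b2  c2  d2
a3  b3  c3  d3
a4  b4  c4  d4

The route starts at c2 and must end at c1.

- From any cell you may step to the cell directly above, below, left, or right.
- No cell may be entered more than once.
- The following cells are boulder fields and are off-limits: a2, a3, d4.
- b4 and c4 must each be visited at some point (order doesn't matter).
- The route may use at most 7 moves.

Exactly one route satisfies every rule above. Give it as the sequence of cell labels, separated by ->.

The budget equals the shortest possible length, so every move has to be on a shortest route through the required cells.
Route from c2: down 2 to c4, left 1 to b4, up 3 to b1, right 1 to c1 — 7 moves in all.
Check: all required cells visited; 7 ≤ 7 moves.

c2 -> c3 -> c4 -> b4 -> b3 -> b2 -> b1 -> c1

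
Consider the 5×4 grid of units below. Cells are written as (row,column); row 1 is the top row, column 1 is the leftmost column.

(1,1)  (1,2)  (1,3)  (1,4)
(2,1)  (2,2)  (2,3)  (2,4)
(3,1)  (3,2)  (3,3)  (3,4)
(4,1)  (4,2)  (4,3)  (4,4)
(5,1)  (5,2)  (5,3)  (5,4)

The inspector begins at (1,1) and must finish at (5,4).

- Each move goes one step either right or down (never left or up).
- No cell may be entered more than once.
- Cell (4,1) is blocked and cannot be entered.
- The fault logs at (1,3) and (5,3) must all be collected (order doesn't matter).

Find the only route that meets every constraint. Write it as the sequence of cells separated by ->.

(1,1) -> (1,2) -> (1,3) -> (2,3) -> (3,3) -> (4,3) -> (5,3) -> (5,4)

Moves only go right or down, so the column and row indices never decrease.
Route from (1,1): 2× right (reaching (1,3)), 4× down (reaching (5,3)), right to (5,4) — 7 moves in all.
Check: all required cells visited.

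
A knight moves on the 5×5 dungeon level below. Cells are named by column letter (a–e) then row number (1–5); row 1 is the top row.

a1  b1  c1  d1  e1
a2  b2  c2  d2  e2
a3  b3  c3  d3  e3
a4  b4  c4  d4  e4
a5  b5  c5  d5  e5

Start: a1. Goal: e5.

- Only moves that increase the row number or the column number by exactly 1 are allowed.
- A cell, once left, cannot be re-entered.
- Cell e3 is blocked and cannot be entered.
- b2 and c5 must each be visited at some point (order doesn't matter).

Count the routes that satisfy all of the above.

A right/down-only route from a1 to e5 makes exactly 4 down-moves and 4 right-moves in some order.
With no other constraints that would be C(8,4) = 70 routes.
A monotone route can only reach the required cells in the order b2, c5, so split there and multiply the segment counts (each segment already excludes blocked cells): a1→b2: 2; b2→c5: 4; c5→e5: 1; product = 8.
That gives 8 routes.

8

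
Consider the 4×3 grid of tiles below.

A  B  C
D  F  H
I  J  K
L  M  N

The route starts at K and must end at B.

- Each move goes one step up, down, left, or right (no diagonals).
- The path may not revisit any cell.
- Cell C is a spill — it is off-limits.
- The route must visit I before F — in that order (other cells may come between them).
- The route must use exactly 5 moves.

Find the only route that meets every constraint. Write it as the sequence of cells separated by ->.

K -> J -> I -> D -> F -> B

The waypoints must appear in the order I, F, with no cell reused.
Route from K: 2× left (reaching I), up to D, right to F, up to B — 5 moves in all.
Check: order respected (I at step 2, F at step 4); 5 moves as required.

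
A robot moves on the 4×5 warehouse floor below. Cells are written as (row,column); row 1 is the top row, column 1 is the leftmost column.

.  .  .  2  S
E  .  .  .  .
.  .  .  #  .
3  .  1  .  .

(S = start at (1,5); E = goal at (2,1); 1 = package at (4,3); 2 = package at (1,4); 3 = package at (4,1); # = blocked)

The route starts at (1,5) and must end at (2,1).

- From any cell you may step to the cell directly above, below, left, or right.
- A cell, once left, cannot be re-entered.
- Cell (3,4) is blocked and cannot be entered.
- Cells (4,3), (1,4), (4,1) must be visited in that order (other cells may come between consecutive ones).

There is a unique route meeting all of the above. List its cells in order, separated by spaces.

(1,5) (2,5) (3,5) (4,5) (4,4) (4,3) (3,3) (2,3) (2,4) (1,4) (1,3) (1,2) (2,2) (3,2) (4,2) (4,1) (3,1) (2,1)

The waypoints must appear in the order (4,3), (1,4), (4,1), with no cell reused.
Route from (1,5): 3× down (reaching (4,5)), 2× left (reaching (4,3)), 2× up (reaching (2,3)), right to (2,4), up to (1,4), 2× left (reaching (1,2)), 3× down (reaching (4,2)), left to (4,1), 2× up (reaching (2,1)) — 17 moves in all.
Check: order respected (1 at step 5, 2 at step 9, 3 at step 15).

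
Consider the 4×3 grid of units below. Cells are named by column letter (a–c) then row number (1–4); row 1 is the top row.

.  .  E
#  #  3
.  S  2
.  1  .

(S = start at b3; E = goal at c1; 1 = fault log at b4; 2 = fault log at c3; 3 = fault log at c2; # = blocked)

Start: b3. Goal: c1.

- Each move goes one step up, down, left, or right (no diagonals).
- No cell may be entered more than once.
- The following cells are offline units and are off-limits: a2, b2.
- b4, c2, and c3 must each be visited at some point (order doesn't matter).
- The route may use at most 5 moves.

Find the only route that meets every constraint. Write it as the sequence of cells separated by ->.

Any route must reach b4, c2, and c3 and still end at c1 within 5 moves, so the order of the required stops is forced.
Route from b3: down to b4, right to c4, 3× up (reaching c1) — 5 moves in all.
Check: all required cells visited; 5 ≤ 5 moves.

b3 -> b4 -> c4 -> c3 -> c2 -> c1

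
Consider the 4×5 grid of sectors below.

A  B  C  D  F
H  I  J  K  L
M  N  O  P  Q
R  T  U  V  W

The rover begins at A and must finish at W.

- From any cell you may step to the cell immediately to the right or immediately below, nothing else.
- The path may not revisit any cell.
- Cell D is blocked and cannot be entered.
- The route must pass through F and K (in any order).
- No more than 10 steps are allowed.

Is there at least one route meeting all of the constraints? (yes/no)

no

K is below but to the left of F: going F → K would need a leftward move and K → F an upward move, so no right/down-only route can visit both required cells.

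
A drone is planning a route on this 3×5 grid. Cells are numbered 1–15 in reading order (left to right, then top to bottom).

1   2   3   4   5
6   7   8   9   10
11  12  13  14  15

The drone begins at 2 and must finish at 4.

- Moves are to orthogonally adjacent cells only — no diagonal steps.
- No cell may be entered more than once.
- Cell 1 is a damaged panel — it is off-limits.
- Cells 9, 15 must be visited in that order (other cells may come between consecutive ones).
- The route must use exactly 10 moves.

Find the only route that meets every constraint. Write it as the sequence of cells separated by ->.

The waypoints must appear in the order 9, 15, with no cell reused.
Route from 2: 2× down (reaching 12), right to 13, up to 8, right to 9, down to 14, right to 15, 2× up (reaching 5), left to 4 — 10 moves in all.
Check: order respected (9 at step 5, 15 at step 7); 10 moves as required.

2 -> 7 -> 12 -> 13 -> 8 -> 9 -> 14 -> 15 -> 10 -> 5 -> 4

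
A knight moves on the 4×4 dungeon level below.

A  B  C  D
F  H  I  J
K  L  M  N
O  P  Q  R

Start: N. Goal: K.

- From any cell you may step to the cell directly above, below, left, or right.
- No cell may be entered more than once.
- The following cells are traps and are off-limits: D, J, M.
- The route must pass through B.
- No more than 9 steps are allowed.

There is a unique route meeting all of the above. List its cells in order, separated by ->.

The budget equals the shortest possible length, so every move has to be on a shortest route through the required cells.
Route from N: down 1 to R, left 2 to P, up 3 to B, left 1 to A, down 2 to K — 9 moves in all.
Check: all required cells visited; 9 ≤ 9 moves.

N -> R -> Q -> P -> L -> H -> B -> A -> F -> K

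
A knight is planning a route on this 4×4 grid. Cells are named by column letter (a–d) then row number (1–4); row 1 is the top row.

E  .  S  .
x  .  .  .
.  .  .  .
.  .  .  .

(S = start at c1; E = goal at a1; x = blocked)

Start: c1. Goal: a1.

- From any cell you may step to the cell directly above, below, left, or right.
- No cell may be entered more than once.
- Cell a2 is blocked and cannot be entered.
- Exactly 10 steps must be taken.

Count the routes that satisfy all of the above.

10

Need simple routes of exactly 10 moves from c1 to a1 (Manhattan distance 2, so 4 moves are spent on a detour and 4 undoing it).
Branch systematically from the start, pruning whenever the remaining move budget drops below the Manhattan distance to a1 or differs from it in parity. Grouping the completions by first move — via c2: 5; via d1: 5 (no valid completion starts via b1) — and summing: 5 + 5 = 10.
That gives 10 routes.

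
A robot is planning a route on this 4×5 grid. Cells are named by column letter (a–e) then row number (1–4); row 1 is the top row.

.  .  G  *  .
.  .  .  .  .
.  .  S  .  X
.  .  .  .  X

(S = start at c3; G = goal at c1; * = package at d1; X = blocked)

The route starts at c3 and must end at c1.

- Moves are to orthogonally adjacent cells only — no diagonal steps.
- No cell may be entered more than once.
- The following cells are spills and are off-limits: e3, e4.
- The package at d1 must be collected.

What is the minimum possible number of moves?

Any route passes through d1 somewhere between c3 and c1. Summing Manhattan distances along the two legs (c3 → d1 → c1) gives a lower bound of 3 + 1 = 4 moves.
A route of 4 moves achieves this: c3 → c2 → d2 → d1 → c1.
Since 4 matches the lower bound, it is optimal.

4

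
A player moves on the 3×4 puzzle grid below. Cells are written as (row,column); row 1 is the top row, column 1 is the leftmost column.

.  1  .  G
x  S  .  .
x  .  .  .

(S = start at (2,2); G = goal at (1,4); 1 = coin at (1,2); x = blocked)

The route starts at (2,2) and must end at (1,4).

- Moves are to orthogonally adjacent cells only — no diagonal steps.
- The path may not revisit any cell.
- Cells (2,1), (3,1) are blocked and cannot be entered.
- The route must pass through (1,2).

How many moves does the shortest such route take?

3

Any route passes through (1,2) somewhere between (2,2) and (1,4). Summing Manhattan distances along the two legs ((2,2) → (1,2) → (1,4)) gives a lower bound of 1 + 2 = 3 moves.
A route of 3 moves achieves this: (2,2) → (1,2) → (1,3) → (1,4).
Since 3 matches the lower bound, it is optimal.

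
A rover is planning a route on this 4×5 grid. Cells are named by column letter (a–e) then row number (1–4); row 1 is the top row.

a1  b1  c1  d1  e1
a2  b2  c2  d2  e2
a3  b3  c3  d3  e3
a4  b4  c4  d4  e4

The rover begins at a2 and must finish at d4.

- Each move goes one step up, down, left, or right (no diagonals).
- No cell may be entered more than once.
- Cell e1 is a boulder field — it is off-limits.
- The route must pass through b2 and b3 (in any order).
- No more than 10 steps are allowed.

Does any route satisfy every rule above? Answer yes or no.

yes

One route that works: a2 → b2 → b3 → b4 → c4 → d4.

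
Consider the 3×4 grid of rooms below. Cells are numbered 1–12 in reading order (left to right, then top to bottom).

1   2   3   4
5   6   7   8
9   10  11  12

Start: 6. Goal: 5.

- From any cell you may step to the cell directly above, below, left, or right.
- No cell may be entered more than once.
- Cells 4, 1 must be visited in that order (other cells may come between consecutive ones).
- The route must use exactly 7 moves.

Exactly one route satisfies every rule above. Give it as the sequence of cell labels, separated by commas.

The waypoints must appear in the order 4, 1, with no cell reused.
Route from 6: right 2 to 8, up 1 to 4, left 3 to 1, down 1 to 5 — 7 moves in all.
Check: order respected (4 at step 3, 1 at step 6); 7 moves as required.

6, 7, 8, 4, 3, 2, 1, 5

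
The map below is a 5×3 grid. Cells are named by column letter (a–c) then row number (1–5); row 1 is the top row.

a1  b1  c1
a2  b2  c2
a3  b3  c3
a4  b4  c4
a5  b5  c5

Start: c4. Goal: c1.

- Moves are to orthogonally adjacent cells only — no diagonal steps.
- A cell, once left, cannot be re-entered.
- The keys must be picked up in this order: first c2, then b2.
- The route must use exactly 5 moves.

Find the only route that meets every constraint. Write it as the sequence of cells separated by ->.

c4 -> c3 -> c2 -> b2 -> b1 -> c1

The waypoints must appear in the order c2, b2, with no cell reused.
Route from c4: 2× up (reaching c2), left to b2, up to b1, right to c1 — 5 moves in all.
Check: order respected (c2 at step 2, b2 at step 3); 5 moves as required.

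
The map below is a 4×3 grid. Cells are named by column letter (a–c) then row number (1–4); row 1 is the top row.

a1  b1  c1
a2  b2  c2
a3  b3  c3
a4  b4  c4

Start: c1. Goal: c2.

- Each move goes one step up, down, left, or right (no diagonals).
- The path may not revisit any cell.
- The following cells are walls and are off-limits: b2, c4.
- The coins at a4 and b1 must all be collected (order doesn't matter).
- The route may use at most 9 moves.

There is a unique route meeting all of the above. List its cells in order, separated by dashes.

Any route must reach a4 and b1 and still end at c2 within 9 moves, so the order of the required stops is forced.
Route from c1: 2× left (reaching a1), 3× down (reaching a4), right to b4, up to b3, right to c3, up to c2 — 9 moves in all.
Check: all required cells visited; 9 ≤ 9 moves.

c1 - b1 - a1 - a2 - a3 - a4 - b4 - b3 - c3 - c2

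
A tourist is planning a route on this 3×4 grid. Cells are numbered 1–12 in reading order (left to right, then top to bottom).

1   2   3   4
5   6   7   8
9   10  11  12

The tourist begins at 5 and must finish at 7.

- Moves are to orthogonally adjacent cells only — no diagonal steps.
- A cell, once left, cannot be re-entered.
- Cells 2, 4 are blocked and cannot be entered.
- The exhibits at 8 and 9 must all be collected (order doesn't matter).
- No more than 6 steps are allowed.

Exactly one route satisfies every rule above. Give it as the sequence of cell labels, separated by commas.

5, 9, 10, 11, 12, 8, 7

Any route must reach 8 and 9 and still end at 7 within 6 moves, so the order of the required stops is forced.
Route from 5: down 1 to 9, right 3 to 12, up 1 to 8, left 1 to 7 — 6 moves in all.
Check: all required cells visited; 6 ≤ 6 moves.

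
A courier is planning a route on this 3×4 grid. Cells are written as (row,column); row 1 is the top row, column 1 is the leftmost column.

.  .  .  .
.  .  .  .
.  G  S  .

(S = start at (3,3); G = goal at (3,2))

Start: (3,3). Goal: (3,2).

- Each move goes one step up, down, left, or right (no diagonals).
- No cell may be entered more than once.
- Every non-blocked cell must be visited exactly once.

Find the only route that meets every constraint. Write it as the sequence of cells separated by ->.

(3,3) -> (3,4) -> (2,4) -> (1,4) -> (1,3) -> (2,3) -> (2,2) -> (1,2) -> (1,1) -> (2,1) -> (3,1) -> (3,2)

Need to visit all 12 open cells exactly once, starting at (3,3) and ending at (3,2).
Route from (3,3): right 1 to (3,4), up 2 to (1,4), left 1 to (1,3), down 1 to (2,3), left 1 to (2,2), up 1 to (1,2), left 1 to (1,1), down 2 to (3,1), right 1 to (3,2) — 11 moves in all.
Check: all 12 open cells covered.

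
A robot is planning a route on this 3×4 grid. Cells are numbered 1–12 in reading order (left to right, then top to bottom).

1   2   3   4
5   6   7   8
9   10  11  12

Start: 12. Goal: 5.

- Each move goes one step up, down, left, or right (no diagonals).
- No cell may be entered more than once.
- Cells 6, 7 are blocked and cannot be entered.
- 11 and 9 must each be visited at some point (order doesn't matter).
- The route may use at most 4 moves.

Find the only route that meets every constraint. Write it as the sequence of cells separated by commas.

The budget equals the shortest possible length, so every move has to be on a shortest route through the required cells.
Route from 12: left 3 to 9, up 1 to 5 — 4 moves in all.
Check: all required cells visited; 4 ≤ 4 moves.

12, 11, 10, 9, 5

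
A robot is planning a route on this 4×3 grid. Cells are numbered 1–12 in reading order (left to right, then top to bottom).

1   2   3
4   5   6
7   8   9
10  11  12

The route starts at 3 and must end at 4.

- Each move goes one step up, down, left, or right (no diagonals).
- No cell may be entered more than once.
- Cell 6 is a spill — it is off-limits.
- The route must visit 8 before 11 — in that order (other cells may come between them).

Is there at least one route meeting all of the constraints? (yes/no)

One route that works: 3 → 2 → 5 → 8 → 11 → 10 → 7 → 4.

yes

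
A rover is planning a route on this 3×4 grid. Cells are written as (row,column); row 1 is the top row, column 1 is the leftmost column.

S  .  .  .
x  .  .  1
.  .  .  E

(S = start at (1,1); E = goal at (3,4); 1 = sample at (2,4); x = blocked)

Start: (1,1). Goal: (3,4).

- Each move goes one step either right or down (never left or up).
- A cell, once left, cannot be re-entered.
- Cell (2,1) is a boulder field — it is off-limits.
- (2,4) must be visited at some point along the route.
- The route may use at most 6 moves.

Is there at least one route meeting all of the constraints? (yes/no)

One route that works: (1,1) → (1,2) → (2,2) → (2,3) → (2,4) → (3,4).

yes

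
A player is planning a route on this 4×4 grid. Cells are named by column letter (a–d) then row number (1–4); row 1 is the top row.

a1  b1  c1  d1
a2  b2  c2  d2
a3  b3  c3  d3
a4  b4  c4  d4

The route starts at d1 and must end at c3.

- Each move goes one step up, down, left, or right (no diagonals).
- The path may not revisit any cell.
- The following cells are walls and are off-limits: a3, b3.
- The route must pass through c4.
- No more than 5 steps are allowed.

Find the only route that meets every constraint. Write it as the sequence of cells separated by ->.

d1 -> d2 -> d3 -> d4 -> c4 -> c3

The 5-move cap with required stops at c4 leaves no slack for detours.
Route from d1: 3× down (reaching d4), left to c4, up to c3 — 5 moves in all.
Check: all required cells visited; 5 ≤ 5 moves.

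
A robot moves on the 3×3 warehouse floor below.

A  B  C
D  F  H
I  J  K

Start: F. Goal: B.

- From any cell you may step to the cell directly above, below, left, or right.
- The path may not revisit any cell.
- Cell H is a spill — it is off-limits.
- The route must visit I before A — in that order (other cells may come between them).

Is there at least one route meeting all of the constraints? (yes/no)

yes

One route that works: F → J → I → D → A → B.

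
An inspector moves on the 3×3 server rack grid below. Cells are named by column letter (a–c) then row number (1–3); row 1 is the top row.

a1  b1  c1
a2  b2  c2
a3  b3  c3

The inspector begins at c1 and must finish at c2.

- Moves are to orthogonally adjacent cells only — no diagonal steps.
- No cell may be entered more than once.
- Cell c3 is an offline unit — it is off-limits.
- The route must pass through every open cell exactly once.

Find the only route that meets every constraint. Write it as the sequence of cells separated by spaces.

c1 b1 a1 a2 a3 b3 b2 c2

Need to visit all 8 open cells exactly once, starting at c1 and ending at c2.
Cell b3 has only two open neighbours (b2 and a3), so the path must pass straight through it: one of those is the cell it's entered from and the other is where it exits.
Route from c1: left 2 to a1, down 2 to a3, right 1 to b3, up 1 to b2, right 1 to c2 — 7 moves in all.
Check: all 8 open cells covered.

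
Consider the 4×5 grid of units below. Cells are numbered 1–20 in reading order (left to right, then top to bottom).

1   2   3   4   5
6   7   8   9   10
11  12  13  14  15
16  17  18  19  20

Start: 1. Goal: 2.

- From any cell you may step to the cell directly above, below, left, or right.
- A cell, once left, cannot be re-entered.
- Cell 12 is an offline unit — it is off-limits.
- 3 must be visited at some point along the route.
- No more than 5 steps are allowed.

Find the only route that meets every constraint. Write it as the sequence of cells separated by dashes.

Any route must reach 3 and still end at 2 within 5 moves, so the order of the required stops is forced.
Route from 1: down to 6, 2× right (reaching 8), up to 3, left to 2 — 5 moves in all.
Check: all required cells visited; 5 ≤ 5 moves.

1 - 6 - 7 - 8 - 3 - 2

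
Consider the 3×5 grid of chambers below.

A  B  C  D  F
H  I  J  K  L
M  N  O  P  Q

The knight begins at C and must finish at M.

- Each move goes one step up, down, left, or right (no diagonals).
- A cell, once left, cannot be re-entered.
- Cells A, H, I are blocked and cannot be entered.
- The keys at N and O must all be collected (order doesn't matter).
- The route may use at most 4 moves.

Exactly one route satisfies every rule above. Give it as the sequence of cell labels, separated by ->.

Any route must reach N and O and still end at M within 4 moves, so the order of the required stops is forced.
Route from C: down 2 to O, left 2 to M — 4 moves in all.
Check: all required cells visited; 4 ≤ 4 moves.

C -> J -> O -> N -> M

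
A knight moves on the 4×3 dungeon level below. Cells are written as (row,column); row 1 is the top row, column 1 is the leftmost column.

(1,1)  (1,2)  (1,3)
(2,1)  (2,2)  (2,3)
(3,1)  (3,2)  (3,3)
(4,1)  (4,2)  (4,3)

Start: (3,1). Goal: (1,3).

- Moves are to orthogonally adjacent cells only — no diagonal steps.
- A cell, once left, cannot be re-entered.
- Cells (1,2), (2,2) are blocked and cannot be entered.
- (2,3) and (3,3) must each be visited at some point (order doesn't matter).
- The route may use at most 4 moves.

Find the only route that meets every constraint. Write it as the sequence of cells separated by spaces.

(3,1) (3,2) (3,3) (2,3) (1,3)

The budget equals the shortest possible length, so every move has to be on a shortest route through the required cells.
Route from (3,1): 2× right (reaching (3,3)), 2× up (reaching (1,3)) — 4 moves in all.
Check: all required cells visited; 4 ≤ 4 moves.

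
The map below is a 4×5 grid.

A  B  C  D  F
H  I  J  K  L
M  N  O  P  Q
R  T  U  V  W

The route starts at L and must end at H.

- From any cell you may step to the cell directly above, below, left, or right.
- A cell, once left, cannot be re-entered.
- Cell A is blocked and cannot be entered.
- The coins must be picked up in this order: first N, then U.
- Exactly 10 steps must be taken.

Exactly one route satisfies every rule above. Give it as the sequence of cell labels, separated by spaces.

The waypoints must appear in the order N, U, with no cell reused.
Route from L: left 3 to I, down 1 to N, right 1 to O, down 1 to U, left 2 to R, up 2 to H — 10 moves in all.
Check: order respected (N at step 4, U at step 6); 10 moves as required.

L K J I N O U T R M H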